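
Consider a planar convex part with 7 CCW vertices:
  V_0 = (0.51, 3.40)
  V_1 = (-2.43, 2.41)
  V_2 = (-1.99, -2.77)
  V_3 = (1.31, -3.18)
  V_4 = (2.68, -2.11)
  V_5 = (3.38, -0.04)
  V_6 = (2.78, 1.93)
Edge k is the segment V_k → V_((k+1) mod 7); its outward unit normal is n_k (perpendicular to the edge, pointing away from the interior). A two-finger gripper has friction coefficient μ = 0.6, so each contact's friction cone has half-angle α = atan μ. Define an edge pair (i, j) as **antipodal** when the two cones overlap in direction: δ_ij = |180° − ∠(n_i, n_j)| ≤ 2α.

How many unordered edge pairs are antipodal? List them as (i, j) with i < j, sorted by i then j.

α = atan 0.6 = 30.96°;  2α = 61.93°
n_0 = (-0.3191, +0.9477)
n_1 = (-0.9964, -0.0846)
n_2 = (-0.1233, -0.9924)
n_3 = (+0.6155, -0.7881)
n_4 = (+0.9473, -0.3203)
n_5 = (+0.9566, +0.2914)
n_6 = (+0.5436, +0.8394)
  (0,1): δ = 103.75°  ·
  (0,2): δ = 25.69°  ✓
  (0,3): δ = 19.38°  ✓
  (0,4): δ = 52.71°  ✓
  (0,5): δ = 88.33°  ·
  (0,6): δ = 128.46°  ·
  (1,2): δ = 101.94°  ·
  (1,3): δ = 56.86°  ✓
  (1,4): δ = 23.54°  ✓
  (1,5): δ = 12.08°  ✓
  (1,6): δ = 52.22°  ✓
  (2,3): δ = 134.93°  ·
  (2,4): δ = 101.60°  ·
  (2,5): δ = 65.98°  ·
  (2,6): δ = 25.84°  ✓
  (3,4): δ = 146.67°  ·
  (3,5): δ = 111.05°  ·
  (3,6): δ = 70.92°  ·
  (4,5): δ = 144.38°  ·
  (4,6): δ = 104.24°  ·
  (5,6): δ = 139.87°  ·
antipodal pairs: 8

count = 8; pairs: (0,2), (0,3), (0,4), (1,3), (1,4), (1,5), (1,6), (2,6)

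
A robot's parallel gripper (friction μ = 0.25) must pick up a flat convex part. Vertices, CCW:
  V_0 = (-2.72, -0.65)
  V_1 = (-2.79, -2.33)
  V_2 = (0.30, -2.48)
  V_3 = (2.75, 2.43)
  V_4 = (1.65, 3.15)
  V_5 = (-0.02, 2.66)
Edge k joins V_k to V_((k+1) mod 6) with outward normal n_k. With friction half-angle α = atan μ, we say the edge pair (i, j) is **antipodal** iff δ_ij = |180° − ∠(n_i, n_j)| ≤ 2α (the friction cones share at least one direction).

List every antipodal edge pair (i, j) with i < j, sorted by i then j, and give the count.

α = atan 0.25 = 14.04°;  2α = 28.07°
n_0 = (-0.9991, +0.0416)
n_1 = (-0.0485, -0.9988)
n_2 = (+0.8948, -0.4465)
n_3 = (+0.5477, +0.8367)
n_4 = (-0.2815, +0.9595)
n_5 = (-0.7749, +0.6321)
  (0,1): δ = 90.39°  ·
  (0,2): δ = 24.13°  ✓
  (0,3): δ = 59.18°  ·
  (0,4): δ = 108.74°  ·
  (0,5): δ = 143.18°  ·
  (1,2): δ = 113.74°  ·
  (1,3): δ = 30.43°  ·
  (1,4): δ = 19.13°  ✓
  (1,5): δ = 53.57°  ·
  (2,3): δ = 96.69°  ·
  (2,4): δ = 47.13°  ·
  (2,5): δ = 12.69°  ✓
  (3,4): δ = 130.44°  ·
  (3,5): δ = 96.00°  ·
  (4,5): δ = 145.56°  ·
antipodal pairs: 3

count = 3; pairs: (0,2), (1,4), (2,5)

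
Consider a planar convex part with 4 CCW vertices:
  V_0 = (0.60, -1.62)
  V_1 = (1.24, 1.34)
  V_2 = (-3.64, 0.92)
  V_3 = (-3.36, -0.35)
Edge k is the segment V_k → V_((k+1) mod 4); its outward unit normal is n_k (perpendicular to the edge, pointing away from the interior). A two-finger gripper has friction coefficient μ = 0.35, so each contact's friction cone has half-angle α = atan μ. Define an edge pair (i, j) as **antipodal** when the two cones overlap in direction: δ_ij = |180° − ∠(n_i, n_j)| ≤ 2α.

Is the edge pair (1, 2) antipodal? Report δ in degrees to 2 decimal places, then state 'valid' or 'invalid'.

δ = 82.49°, invalid

α = atan 0.35 = 19.29°;  2α = 38.58°
edge 1: e_1 = (-4.88, -0.42);  n_1 = (-0.0857, +0.9963)
edge 2: e_2 = (+0.28, -1.27);  n_2 = (-0.9765, -0.2153)
∠(n_1, n_2) = 97.51°
δ = |180° − 97.51°| = 82.49°
82.49° > 2α = 38.58°  →  invalid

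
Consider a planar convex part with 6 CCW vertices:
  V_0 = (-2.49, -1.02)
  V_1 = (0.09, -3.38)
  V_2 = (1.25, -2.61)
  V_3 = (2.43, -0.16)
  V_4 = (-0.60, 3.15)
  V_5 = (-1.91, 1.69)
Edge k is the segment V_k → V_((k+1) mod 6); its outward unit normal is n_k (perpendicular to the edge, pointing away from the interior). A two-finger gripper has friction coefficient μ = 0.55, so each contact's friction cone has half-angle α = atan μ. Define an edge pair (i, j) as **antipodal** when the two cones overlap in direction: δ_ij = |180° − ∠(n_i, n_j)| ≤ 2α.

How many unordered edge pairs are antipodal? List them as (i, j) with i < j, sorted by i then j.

α = atan 0.55 = 28.81°;  2α = 57.62°
n_0 = (-0.6749, -0.7379)
n_1 = (+0.5530, -0.8332)
n_2 = (+0.9009, -0.4339)
n_3 = (+0.7376, +0.6752)
n_4 = (-0.7443, +0.6678)
n_5 = (-0.9779, +0.2093)
  (0,1): δ = 103.97°  ·
  (0,2): δ = 73.27°  ·
  (0,3): δ = 5.08°  ✓
  (0,4): δ = 90.55°  ·
  (0,5): δ = 120.37°  ·
  (1,2): δ = 149.29°  ·
  (1,3): δ = 81.10°  ·
  (1,4): δ = 14.52°  ✓
  (1,5): δ = 44.34°  ✓
  (2,3): δ = 111.81°  ·
  (2,4): δ = 16.18°  ✓
  (2,5): δ = 13.64°  ✓
  (3,4): δ = 84.37°  ·
  (3,5): δ = 54.55°  ✓
  (4,5): δ = 150.18°  ·
antipodal pairs: 6

count = 6; pairs: (0,3), (1,4), (1,5), (2,4), (2,5), (3,5)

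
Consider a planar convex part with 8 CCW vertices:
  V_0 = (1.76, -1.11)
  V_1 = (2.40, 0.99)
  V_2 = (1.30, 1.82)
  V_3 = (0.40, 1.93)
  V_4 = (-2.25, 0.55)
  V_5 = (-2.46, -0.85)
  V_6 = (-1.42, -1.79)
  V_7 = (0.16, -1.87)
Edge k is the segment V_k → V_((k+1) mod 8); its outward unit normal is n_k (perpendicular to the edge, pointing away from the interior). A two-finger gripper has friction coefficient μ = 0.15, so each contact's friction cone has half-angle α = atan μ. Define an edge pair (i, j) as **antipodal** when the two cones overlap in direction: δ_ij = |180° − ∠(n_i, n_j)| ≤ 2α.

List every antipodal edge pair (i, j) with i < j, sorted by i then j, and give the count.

count = 4; pairs: (0,4), (1,5), (2,6), (3,7)

α = atan 0.15 = 8.53°;  2α = 17.06°
n_0 = (+0.9566, -0.2915)
n_1 = (+0.6023, +0.7983)
n_2 = (+0.1213, +0.9926)
n_3 = (-0.4619, +0.8869)
n_4 = (-0.9889, +0.1483)
n_5 = (-0.6705, -0.7419)
n_6 = (-0.0506, -0.9987)
n_7 = (+0.4291, -0.9033)
  (0,1): δ = 110.09°  ·
  (0,2): δ = 80.02°  ·
  (0,3): δ = 45.54°  ·
  (0,4): δ = 8.42°  ✓
  (0,5): δ = 64.84°  ·
  (0,6): δ = 104.05°  ·
  (0,7): δ = 132.36°  ·
  (1,2): δ = 149.93°  ·
  (1,3): δ = 115.46°  ·
  (1,4): δ = 61.49°  ·
  (1,5): δ = 5.07°  ✓
  (1,6): δ = 34.14°  ·
  (1,7): δ = 62.44°  ·
  (2,3): δ = 145.52°  ·
  (2,4): δ = 91.56°  ·
  (2,5): δ = 35.14°  ·
  (2,6): δ = 4.07°  ✓
  (2,7): δ = 32.38°  ·
  (3,4): δ = 126.04°  ·
  (3,5): δ = 69.62°  ·
  (3,6): δ = 30.41°  ·
  (3,7): δ = 2.10°  ✓
  (4,5): δ = 123.58°  ·
  (4,6): δ = 84.37°  ·
  (4,7): δ = 56.06°  ·
  (5,6): δ = 140.79°  ·
  (5,7): δ = 112.48°  ·
  (6,7): δ = 151.69°  ·
antipodal pairs: 4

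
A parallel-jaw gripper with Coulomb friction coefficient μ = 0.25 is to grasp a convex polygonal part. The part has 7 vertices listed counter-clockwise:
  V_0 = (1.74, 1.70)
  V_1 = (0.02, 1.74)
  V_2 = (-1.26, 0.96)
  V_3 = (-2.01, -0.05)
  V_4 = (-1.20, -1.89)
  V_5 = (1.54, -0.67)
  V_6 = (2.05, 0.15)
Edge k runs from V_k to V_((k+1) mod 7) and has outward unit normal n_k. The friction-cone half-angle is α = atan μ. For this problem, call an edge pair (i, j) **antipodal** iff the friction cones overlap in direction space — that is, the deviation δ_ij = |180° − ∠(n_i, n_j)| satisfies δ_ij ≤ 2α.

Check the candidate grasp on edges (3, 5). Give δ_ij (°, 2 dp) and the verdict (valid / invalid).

δ = 55.64°, invalid

α = atan 0.25 = 14.04°;  2α = 28.07°
edge 3: e_3 = (+0.81, -1.84);  n_3 = (-0.9152, -0.4029)
edge 5: e_5 = (+0.51, +0.82);  n_5 = (+0.8492, -0.5281)
∠(n_3, n_5) = 124.36°
δ = |180° − 124.36°| = 55.64°
55.64° > 2α = 28.07°  →  invalid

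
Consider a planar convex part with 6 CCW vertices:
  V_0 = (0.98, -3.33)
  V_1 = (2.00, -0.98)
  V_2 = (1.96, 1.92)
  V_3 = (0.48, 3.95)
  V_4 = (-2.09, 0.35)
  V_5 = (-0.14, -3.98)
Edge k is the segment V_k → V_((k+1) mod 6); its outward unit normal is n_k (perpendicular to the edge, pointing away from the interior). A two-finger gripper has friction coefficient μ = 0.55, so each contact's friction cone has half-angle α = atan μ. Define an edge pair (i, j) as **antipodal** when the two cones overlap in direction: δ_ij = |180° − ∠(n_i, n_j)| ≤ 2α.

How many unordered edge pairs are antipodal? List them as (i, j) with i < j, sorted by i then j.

α = atan 0.55 = 28.81°;  2α = 57.62°
n_0 = (+0.9173, -0.3982)
n_1 = (+0.9999, +0.0138)
n_2 = (+0.8080, +0.5891)
n_3 = (-0.8139, +0.5810)
n_4 = (-0.9118, -0.4106)
n_5 = (+0.5019, -0.8649)
  (0,1): δ = 155.75°  ·
  (0,2): δ = 120.44°  ·
  (0,3): δ = 12.06°  ✓
  (0,4): δ = 47.71°  ✓
  (0,5): δ = 143.59°  ·
  (1,2): δ = 144.70°  ·
  (1,3): δ = 36.31°  ✓
  (1,4): δ = 23.45°  ✓
  (1,5): δ = 119.34°  ·
  (2,3): δ = 71.62°  ·
  (2,4): δ = 11.85°  ✓
  (2,5): δ = 84.03°  ·
  (3,4): δ = 120.23°  ·
  (3,5): δ = 24.35°  ✓
  (4,5): δ = 84.12°  ·
antipodal pairs: 6

count = 6; pairs: (0,3), (0,4), (1,3), (1,4), (2,4), (3,5)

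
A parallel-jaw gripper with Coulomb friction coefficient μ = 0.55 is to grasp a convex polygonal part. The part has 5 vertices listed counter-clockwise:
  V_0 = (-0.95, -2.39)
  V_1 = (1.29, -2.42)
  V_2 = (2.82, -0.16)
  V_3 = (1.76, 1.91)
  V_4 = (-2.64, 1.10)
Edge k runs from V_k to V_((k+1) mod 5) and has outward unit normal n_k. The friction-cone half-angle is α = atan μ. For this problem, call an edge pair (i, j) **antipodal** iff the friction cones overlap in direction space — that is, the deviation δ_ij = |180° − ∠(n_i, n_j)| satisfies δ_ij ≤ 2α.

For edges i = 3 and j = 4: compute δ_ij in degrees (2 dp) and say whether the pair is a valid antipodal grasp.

α = atan 0.55 = 28.81°;  2α = 57.62°
edge 3: e_3 = (-4.40, -0.81);  n_3 = (-0.1810, +0.9835)
edge 4: e_4 = (+1.69, -3.49);  n_4 = (-0.9000, -0.4358)
∠(n_3, n_4) = 105.41°
δ = |180° − 105.41°| = 74.59°
74.59° > 2α = 57.62°  →  invalid

δ = 74.59°, invalid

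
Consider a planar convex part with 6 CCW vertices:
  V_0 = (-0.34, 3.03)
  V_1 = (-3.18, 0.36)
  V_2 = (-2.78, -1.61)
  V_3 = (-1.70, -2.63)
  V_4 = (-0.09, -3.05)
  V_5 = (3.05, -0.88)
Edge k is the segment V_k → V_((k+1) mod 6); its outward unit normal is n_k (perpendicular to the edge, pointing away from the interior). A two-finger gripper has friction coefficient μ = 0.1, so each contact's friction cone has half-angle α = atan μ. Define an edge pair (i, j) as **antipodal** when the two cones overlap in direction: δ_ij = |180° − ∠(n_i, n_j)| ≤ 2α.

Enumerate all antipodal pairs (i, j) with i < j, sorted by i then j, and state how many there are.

count = 2; pairs: (0,4), (2,5)

α = atan 0.1 = 5.71°;  2α = 11.42°
n_0 = (-0.6850, +0.7286)
n_1 = (-0.9800, -0.1990)
n_2 = (-0.6866, -0.7270)
n_3 = (-0.2524, -0.9676)
n_4 = (+0.5685, -0.8227)
n_5 = (+0.7556, +0.6551)
  (0,1): δ = 121.76°  ·
  (0,2): δ = 86.60°  ·
  (0,3): δ = 57.85°  ·
  (0,4): δ = 8.59°  ✓
  (0,5): δ = 87.69°  ·
  (1,2): δ = 144.84°  ·
  (1,3): δ = 116.10°  ·
  (1,4): δ = 66.83°  ·
  (1,5): δ = 29.45°  ·
  (2,3): δ = 151.26°  ·
  (2,4): δ = 101.99°  ·
  (2,5): δ = 5.71°  ✓
  (3,4): δ = 130.73°  ·
  (3,5): δ = 34.45°  ·
  (4,5): δ = 83.72°  ·
antipodal pairs: 2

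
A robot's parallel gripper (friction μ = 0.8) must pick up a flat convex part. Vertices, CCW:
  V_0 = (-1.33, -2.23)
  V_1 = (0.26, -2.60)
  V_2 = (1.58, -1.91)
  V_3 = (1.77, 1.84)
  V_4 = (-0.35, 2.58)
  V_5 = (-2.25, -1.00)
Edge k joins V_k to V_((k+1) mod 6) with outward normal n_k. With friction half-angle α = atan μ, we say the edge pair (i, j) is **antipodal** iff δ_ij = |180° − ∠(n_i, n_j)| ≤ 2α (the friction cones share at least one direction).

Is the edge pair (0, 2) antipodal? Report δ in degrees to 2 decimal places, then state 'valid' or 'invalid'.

δ = 79.80°, invalid

α = atan 0.8 = 38.66°;  2α = 77.32°
edge 0: e_0 = (+1.59, -0.37);  n_0 = (-0.2266, -0.9740)
edge 2: e_2 = (+0.19, +3.75);  n_2 = (+0.9987, -0.0506)
∠(n_0, n_2) = 100.20°
δ = |180° − 100.20°| = 79.80°
79.80° > 2α = 77.32°  →  invalid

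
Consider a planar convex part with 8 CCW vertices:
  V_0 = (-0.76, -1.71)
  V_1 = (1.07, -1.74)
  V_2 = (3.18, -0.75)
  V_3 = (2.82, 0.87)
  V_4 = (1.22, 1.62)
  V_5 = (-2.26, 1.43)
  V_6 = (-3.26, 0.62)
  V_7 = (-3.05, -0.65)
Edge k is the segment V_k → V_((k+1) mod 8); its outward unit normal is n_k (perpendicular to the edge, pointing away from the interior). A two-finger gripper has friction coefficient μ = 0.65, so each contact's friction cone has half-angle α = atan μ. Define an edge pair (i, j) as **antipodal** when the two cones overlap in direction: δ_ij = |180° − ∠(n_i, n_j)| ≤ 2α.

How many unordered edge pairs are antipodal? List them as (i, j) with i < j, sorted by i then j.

count = 13; pairs: (0,3), (0,4), (0,5), (1,3), (1,4), (1,5), (2,5), (2,6), (2,7), (3,6), (3,7), (4,7), (5,7)

α = atan 0.65 = 33.02°;  2α = 66.05°
n_0 = (-0.0164, -0.9999)
n_1 = (+0.4248, -0.9053)
n_2 = (+0.9762, +0.2169)
n_3 = (+0.4244, +0.9055)
n_4 = (-0.0545, +0.9985)
n_5 = (-0.6294, +0.7771)
n_6 = (-0.9866, -0.1631)
n_7 = (-0.4201, -0.9075)
  (0,1): δ = 153.93°  ·
  (0,2): δ = 76.53°  ·
  (0,3): δ = 24.18°  ✓
  (0,4): δ = 4.06°  ✓
  (0,5): δ = 39.95°  ✓
  (0,6): δ = 100.33°  ·
  (0,7): δ = 156.10°  ·
  (1,2): δ = 102.61°  ·
  (1,3): δ = 50.25°  ✓
  (1,4): δ = 22.01°  ✓
  (1,5): δ = 13.87°  ✓
  (1,6): δ = 74.25°  ·
  (1,7): δ = 130.03°  ·
  (2,3): δ = 127.64°  ·
  (2,4): δ = 99.40°  ·
  (2,5): δ = 63.52°  ✓
  (2,6): δ = 3.14°  ✓
  (2,7): δ = 52.63°  ✓
  (3,4): δ = 151.76°  ·
  (3,5): δ = 115.88°  ·
  (3,6): δ = 55.50°  ✓
  (3,7): δ = 0.28°  ✓
  (4,5): δ = 144.12°  ·
  (4,6): δ = 83.74°  ·
  (4,7): δ = 27.96°  ✓
  (5,6): δ = 119.62°  ·
  (5,7): δ = 63.85°  ✓
  (6,7): δ = 124.23°  ·
antipodal pairs: 13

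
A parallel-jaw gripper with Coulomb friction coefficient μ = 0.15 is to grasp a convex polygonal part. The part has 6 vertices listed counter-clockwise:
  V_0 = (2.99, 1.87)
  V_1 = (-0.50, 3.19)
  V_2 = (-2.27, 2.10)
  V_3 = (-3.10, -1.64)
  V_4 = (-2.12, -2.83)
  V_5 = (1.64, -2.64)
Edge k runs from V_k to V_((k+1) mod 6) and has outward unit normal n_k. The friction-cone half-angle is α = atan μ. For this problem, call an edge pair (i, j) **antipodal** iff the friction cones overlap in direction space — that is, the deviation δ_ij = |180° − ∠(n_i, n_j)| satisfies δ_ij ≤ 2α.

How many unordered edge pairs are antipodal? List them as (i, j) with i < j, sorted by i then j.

count = 1; pairs: (2,5)

α = atan 0.15 = 8.53°;  2α = 17.06°
n_0 = (+0.3538, +0.9353)
n_1 = (-0.5244, +0.8515)
n_2 = (-0.9762, +0.2167)
n_3 = (-0.7719, -0.6357)
n_4 = (+0.0505, -0.9987)
n_5 = (+0.9580, -0.2868)
  (0,1): δ = 127.66°  ·
  (0,2): δ = 81.79°  ·
  (0,3): δ = 29.81°  ·
  (0,4): δ = 23.61°  ·
  (0,5): δ = 94.05°  ·
  (1,2): δ = 134.14°  ·
  (1,3): δ = 82.15°  ·
  (1,4): δ = 28.73°  ·
  (1,5): δ = 41.71°  ·
  (2,3): δ = 128.01°  ·
  (2,4): δ = 74.59°  ·
  (2,5): δ = 4.15°  ✓
  (3,4): δ = 126.58°  ·
  (3,5): δ = 56.14°  ·
  (4,5): δ = 109.56°  ·
antipodal pairs: 1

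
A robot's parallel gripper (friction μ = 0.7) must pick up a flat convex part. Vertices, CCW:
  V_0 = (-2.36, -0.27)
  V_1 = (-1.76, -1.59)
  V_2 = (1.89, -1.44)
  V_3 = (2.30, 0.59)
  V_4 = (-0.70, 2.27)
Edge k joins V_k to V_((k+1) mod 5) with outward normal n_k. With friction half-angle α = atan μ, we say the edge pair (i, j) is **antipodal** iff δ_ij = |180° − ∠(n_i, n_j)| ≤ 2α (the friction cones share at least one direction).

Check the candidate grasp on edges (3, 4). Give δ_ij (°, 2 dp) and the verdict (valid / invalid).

α = atan 0.7 = 34.99°;  2α = 69.98°
edge 3: e_3 = (-3.00, +1.68);  n_3 = (+0.4886, +0.8725)
edge 4: e_4 = (-1.66, -2.54);  n_4 = (-0.8371, +0.5471)
∠(n_3, n_4) = 86.08°
δ = |180° − 86.08°| = 93.92°
93.92° > 2α = 69.98°  →  invalid

δ = 93.92°, invalid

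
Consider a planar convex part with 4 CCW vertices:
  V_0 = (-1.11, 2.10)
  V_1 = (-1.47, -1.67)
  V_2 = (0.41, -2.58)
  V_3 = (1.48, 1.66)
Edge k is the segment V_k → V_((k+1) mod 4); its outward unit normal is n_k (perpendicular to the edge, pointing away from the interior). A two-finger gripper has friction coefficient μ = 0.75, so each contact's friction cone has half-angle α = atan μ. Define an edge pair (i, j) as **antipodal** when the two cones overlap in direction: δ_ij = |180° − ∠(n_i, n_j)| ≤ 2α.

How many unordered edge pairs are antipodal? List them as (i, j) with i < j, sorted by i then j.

α = atan 0.75 = 36.87°;  2α = 73.74°
n_0 = (-0.9955, +0.0951)
n_1 = (-0.4357, -0.9001)
n_2 = (+0.9696, -0.2447)
n_3 = (+0.1675, +0.9859)
  (0,1): δ = 110.37°  ·
  (0,2): δ = 8.71°  ✓
  (0,3): δ = 85.81°  ·
  (1,2): δ = 78.33°  ·
  (1,3): δ = 16.19°  ✓
  (2,3): δ = 85.48°  ·
antipodal pairs: 2

count = 2; pairs: (0,2), (1,3)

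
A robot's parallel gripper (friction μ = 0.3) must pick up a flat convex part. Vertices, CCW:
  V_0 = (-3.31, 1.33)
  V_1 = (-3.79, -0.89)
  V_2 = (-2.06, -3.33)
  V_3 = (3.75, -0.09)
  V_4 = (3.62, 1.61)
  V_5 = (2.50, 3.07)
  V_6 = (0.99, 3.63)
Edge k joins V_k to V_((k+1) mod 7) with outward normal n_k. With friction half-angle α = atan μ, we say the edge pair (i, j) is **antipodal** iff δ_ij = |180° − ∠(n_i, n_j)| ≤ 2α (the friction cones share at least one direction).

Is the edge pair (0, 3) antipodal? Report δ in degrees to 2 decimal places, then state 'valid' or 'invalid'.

δ = 16.57°, valid

α = atan 0.3 = 16.70°;  2α = 33.40°
edge 0: e_0 = (-0.48, -2.22);  n_0 = (-0.9774, +0.2113)
edge 3: e_3 = (-0.13, +1.70);  n_3 = (+0.9971, +0.0762)
∠(n_0, n_3) = 163.43°
δ = |180° − 163.43°| = 16.57°
16.57° ≤ 2α = 33.40°  →  valid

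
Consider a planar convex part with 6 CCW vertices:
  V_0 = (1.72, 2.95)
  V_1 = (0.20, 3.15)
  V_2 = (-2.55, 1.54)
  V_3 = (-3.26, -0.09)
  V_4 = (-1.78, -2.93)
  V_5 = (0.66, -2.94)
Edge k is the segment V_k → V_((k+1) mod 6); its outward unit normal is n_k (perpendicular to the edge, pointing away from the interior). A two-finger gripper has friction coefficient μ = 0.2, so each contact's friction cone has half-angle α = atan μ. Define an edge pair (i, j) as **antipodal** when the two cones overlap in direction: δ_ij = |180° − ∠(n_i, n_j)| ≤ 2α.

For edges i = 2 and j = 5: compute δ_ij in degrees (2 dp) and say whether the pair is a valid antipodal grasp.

δ = 13.34°, valid

α = atan 0.2 = 11.31°;  2α = 22.62°
edge 2: e_2 = (-0.71, -1.63);  n_2 = (-0.9168, +0.3993)
edge 5: e_5 = (+1.06, +5.89);  n_5 = (+0.9842, -0.1771)
∠(n_2, n_5) = 166.66°
δ = |180° − 166.66°| = 13.34°
13.34° ≤ 2α = 22.62°  →  valid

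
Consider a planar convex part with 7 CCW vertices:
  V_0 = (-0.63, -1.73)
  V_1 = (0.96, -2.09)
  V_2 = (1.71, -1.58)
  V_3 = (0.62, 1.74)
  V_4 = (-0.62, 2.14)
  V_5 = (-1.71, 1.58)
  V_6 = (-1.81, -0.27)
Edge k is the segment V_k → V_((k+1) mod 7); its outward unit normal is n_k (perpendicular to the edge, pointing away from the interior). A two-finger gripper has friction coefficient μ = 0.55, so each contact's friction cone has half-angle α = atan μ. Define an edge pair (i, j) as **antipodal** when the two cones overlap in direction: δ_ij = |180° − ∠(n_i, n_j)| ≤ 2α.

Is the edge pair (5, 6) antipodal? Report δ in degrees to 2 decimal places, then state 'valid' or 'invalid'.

α = atan 0.55 = 28.81°;  2α = 57.62°
edge 5: e_5 = (-0.10, -1.85);  n_5 = (-0.9985, +0.0540)
edge 6: e_6 = (+1.18, -1.46);  n_6 = (-0.7777, -0.6286)
∠(n_5, n_6) = 42.04°
δ = |180° − 42.04°| = 137.96°
137.96° > 2α = 57.62°  →  invalid

δ = 137.96°, invalid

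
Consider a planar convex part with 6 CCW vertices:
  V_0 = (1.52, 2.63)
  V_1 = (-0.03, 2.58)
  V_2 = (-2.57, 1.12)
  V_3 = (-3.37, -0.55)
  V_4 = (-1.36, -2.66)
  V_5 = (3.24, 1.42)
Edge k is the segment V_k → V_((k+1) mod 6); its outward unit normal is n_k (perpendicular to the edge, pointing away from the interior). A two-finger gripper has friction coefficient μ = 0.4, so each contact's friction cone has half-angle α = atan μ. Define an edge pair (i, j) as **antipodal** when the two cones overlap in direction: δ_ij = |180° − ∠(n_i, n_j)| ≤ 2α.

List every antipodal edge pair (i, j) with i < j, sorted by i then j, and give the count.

count = 4; pairs: (0,4), (1,4), (2,4), (3,5)

α = atan 0.4 = 21.80°;  2α = 43.60°
n_0 = (-0.0322, +0.9995)
n_1 = (-0.4983, +0.8670)
n_2 = (-0.9019, +0.4320)
n_3 = (-0.7241, -0.6897)
n_4 = (+0.6636, -0.7481)
n_5 = (+0.5754, +0.8179)
  (0,1): δ = 151.96°  ·
  (0,2): δ = 117.44°  ·
  (0,3): δ = 48.24°  ·
  (0,4): δ = 39.72°  ✓
  (0,5): δ = 143.03°  ·
  (1,2): δ = 145.49°  ·
  (1,3): δ = 76.28°  ·
  (1,4): δ = 11.68°  ✓
  (1,5): δ = 114.98°  ·
  (2,3): δ = 110.79°  ·
  (2,4): δ = 22.83°  ✓
  (2,5): δ = 80.47°  ·
  (3,4): δ = 92.04°  ·
  (3,5): δ = 11.26°  ✓
  (4,5): δ = 76.70°  ·
antipodal pairs: 4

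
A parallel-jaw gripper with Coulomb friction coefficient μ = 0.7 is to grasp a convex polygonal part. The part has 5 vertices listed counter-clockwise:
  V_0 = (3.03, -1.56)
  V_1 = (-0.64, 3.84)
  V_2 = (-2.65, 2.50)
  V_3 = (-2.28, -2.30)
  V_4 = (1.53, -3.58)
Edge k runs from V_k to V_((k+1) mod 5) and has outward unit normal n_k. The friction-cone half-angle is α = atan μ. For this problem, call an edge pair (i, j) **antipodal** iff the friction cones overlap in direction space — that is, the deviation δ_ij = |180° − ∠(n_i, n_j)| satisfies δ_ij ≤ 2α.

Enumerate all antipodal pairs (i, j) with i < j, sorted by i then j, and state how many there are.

α = atan 0.7 = 34.99°;  2α = 69.98°
n_0 = (+0.8271, +0.5621)
n_1 = (-0.5547, +0.8321)
n_2 = (-0.9970, -0.0769)
n_3 = (-0.3185, -0.9479)
n_4 = (+0.8029, -0.5962)
  (0,1): δ = 90.51°  ·
  (0,2): δ = 29.79°  ✓
  (0,3): δ = 37.23°  ✓
  (0,4): δ = 109.20°  ·
  (1,2): δ = 119.28°  ·
  (1,3): δ = 52.26°  ✓
  (1,4): δ = 19.71°  ✓
  (2,3): δ = 112.98°  ·
  (2,4): δ = 41.00°  ✓
  (3,4): δ = 108.03°  ·
antipodal pairs: 5

count = 5; pairs: (0,2), (0,3), (1,3), (1,4), (2,4)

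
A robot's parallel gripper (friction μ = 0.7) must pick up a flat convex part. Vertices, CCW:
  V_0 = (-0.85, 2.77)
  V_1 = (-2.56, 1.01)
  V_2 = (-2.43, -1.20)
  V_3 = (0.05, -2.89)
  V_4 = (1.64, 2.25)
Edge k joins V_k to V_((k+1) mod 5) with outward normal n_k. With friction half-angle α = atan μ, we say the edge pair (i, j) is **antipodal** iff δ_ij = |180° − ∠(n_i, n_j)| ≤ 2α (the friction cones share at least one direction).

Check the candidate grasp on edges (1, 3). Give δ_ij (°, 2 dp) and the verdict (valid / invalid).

α = atan 0.7 = 34.99°;  2α = 69.98°
edge 1: e_1 = (+0.13, -2.21);  n_1 = (-0.9983, -0.0587)
edge 3: e_3 = (+1.59, +5.14);  n_3 = (+0.9553, -0.2955)
∠(n_1, n_3) = 159.44°
δ = |180° − 159.44°| = 20.56°
20.56° ≤ 2α = 69.98°  →  valid

δ = 20.56°, valid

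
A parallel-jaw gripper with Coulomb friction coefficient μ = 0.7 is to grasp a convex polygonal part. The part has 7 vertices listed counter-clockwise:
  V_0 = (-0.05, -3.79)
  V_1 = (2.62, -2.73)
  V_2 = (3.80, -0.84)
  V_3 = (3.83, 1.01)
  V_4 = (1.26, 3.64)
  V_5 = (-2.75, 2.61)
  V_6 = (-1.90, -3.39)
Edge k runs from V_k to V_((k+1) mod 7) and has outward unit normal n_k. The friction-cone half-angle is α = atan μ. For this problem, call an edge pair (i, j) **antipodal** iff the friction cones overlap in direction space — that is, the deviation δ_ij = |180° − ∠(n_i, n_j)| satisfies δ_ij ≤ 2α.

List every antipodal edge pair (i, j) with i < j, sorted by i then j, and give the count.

α = atan 0.7 = 34.99°;  2α = 69.98°
n_0 = (+0.3690, -0.9294)
n_1 = (+0.8483, -0.5296)
n_2 = (+0.9999, -0.0162)
n_3 = (+0.7152, +0.6989)
n_4 = (-0.2488, +0.9686)
n_5 = (-0.9901, -0.1403)
n_6 = (-0.2113, -0.9774)
  (0,1): δ = 143.63°  ·
  (0,2): δ = 112.58°  ·
  (0,3): δ = 67.31°  ✓
  (0,4): δ = 7.25°  ✓
  (0,5): δ = 76.41°  ·
  (0,6): δ = 146.15°  ·
  (1,2): δ = 148.95°  ·
  (1,3): δ = 103.68°  ·
  (1,4): δ = 43.62°  ✓
  (1,5): δ = 40.04°  ✓
  (1,6): δ = 109.78°  ·
  (2,3): δ = 134.73°  ·
  (2,4): δ = 74.67°  ·
  (2,5): δ = 8.99°  ✓
  (2,6): δ = 78.73°  ·
  (3,4): δ = 119.93°  ·
  (3,5): δ = 36.28°  ✓
  (3,6): δ = 33.46°  ✓
  (4,5): δ = 96.34°  ·
  (4,6): δ = 26.61°  ✓
  (5,6): δ = 110.26°  ·
antipodal pairs: 8

count = 8; pairs: (0,3), (0,4), (1,4), (1,5), (2,5), (3,5), (3,6), (4,6)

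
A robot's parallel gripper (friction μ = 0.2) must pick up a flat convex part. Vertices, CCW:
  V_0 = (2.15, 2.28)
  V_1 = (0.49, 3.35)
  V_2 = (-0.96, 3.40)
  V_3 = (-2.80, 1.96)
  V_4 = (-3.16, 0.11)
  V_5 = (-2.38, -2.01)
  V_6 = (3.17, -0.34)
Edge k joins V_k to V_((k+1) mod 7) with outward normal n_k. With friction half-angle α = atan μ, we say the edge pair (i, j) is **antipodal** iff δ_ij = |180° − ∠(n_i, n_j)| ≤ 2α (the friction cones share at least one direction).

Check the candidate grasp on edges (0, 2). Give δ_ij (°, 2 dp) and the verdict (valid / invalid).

α = atan 0.2 = 11.31°;  2α = 22.62°
edge 0: e_0 = (-1.66, +1.07);  n_0 = (+0.5418, +0.8405)
edge 2: e_2 = (-1.84, -1.44);  n_2 = (-0.6163, +0.7875)
∠(n_0, n_2) = 70.85°
δ = |180° − 70.85°| = 109.15°
109.15° > 2α = 22.62°  →  invalid

δ = 109.15°, invalid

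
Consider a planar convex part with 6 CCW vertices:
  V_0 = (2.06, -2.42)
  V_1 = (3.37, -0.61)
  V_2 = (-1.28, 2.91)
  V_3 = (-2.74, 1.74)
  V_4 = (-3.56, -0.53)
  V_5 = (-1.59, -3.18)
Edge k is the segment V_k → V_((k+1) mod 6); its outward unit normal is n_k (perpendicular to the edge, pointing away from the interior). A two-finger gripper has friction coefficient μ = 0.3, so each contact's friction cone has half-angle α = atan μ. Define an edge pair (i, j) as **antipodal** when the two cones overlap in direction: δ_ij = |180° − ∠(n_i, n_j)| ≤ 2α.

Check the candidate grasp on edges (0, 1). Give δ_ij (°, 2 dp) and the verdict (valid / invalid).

δ = 91.23°, invalid

α = atan 0.3 = 16.70°;  2α = 33.40°
edge 0: e_0 = (+1.31, +1.81);  n_0 = (+0.8101, -0.5863)
edge 1: e_1 = (-4.65, +3.52);  n_1 = (+0.6036, +0.7973)
∠(n_0, n_1) = 88.77°
δ = |180° − 88.77°| = 91.23°
91.23° > 2α = 33.40°  →  invalid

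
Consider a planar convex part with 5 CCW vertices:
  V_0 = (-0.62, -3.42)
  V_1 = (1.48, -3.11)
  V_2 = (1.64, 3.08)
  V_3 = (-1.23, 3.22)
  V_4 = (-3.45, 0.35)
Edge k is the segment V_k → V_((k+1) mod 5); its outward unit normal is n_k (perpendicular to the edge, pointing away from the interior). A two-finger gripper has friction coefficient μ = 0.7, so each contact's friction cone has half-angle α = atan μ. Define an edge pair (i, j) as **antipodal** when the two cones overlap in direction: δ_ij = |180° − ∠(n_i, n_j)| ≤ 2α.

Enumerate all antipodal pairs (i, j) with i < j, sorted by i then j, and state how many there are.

α = atan 0.7 = 34.99°;  2α = 69.98°
n_0 = (+0.1460, -0.9893)
n_1 = (+0.9997, -0.0258)
n_2 = (+0.0487, +0.9988)
n_3 = (-0.7910, +0.6118)
n_4 = (-0.7997, -0.6003)
  (0,1): δ = 99.88°  ·
  (0,2): δ = 11.19°  ✓
  (0,3): δ = 43.88°  ✓
  (0,4): δ = 118.50°  ·
  (1,2): δ = 91.31°  ·
  (1,3): δ = 36.24°  ✓
  (1,4): δ = 38.37°  ✓
  (2,3): δ = 124.93°  ·
  (2,4): δ = 50.31°  ✓
  (3,4): δ = 105.38°  ·
antipodal pairs: 5

count = 5; pairs: (0,2), (0,3), (1,3), (1,4), (2,4)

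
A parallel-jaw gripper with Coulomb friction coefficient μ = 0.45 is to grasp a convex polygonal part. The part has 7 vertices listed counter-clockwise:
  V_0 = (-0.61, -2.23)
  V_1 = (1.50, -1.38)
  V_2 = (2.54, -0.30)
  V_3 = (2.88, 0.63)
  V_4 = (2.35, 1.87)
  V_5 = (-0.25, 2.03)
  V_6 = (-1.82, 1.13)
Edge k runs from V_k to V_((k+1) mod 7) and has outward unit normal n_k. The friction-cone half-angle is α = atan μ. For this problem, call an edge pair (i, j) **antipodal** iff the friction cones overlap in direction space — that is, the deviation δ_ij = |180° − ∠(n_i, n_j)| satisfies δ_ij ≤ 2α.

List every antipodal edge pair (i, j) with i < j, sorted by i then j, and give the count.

count = 6; pairs: (0,4), (0,5), (1,5), (2,5), (2,6), (3,6)

α = atan 0.45 = 24.23°;  2α = 48.46°
n_0 = (+0.3737, -0.9276)
n_1 = (+0.7203, -0.6936)
n_2 = (+0.9392, -0.3434)
n_3 = (+0.9195, +0.3930)
n_4 = (+0.0614, +0.9981)
n_5 = (-0.4973, +0.8676)
n_6 = (-0.9409, -0.3388)
  (0,1): δ = 155.86°  ·
  (0,2): δ = 132.02°  ·
  (0,3): δ = 88.80°  ·
  (0,4): δ = 25.46°  ✓
  (0,5): δ = 7.88°  ✓
  (0,6): δ = 87.86°  ·
  (1,2): δ = 156.16°  ·
  (1,3): δ = 112.94°  ·
  (1,4): δ = 49.60°  ·
  (1,5): δ = 16.26°  ✓
  (1,6): δ = 63.72°  ·
  (2,3): δ = 136.78°  ·
  (2,4): δ = 73.44°  ·
  (2,5): δ = 40.09°  ✓
  (2,6): δ = 39.89°  ✓
  (3,4): δ = 116.66°  ·
  (3,5): δ = 83.32°  ·
  (3,6): δ = 3.34°  ✓
  (4,5): δ = 146.66°  ·
  (4,6): δ = 66.67°  ·
  (5,6): δ = 100.02°  ·
antipodal pairs: 6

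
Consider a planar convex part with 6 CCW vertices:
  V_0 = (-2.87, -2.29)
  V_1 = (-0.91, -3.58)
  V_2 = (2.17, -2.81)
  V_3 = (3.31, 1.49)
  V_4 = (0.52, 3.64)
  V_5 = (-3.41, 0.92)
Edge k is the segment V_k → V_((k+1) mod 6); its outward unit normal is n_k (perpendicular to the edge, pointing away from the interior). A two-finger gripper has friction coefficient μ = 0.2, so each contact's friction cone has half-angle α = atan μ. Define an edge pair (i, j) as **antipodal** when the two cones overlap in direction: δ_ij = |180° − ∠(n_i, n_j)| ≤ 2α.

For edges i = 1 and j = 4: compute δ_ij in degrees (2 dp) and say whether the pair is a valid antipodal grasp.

α = atan 0.2 = 11.31°;  2α = 22.62°
edge 1: e_1 = (+3.08, +0.77);  n_1 = (+0.2425, -0.9701)
edge 4: e_4 = (-3.93, -2.72);  n_4 = (-0.5691, +0.8223)
∠(n_1, n_4) = 159.35°
δ = |180° − 159.35°| = 20.65°
20.65° ≤ 2α = 22.62°  →  valid

δ = 20.65°, valid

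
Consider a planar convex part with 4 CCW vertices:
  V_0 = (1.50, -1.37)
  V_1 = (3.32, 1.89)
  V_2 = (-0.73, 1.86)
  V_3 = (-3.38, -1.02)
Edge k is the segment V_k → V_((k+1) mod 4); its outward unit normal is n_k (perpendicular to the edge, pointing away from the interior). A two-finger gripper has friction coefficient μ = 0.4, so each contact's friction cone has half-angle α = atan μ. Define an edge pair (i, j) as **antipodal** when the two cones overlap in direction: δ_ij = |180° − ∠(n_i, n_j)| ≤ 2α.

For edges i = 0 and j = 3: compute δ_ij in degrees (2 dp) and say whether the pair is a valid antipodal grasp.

α = atan 0.4 = 21.80°;  2α = 43.60°
edge 0: e_0 = (+1.82, +3.26);  n_0 = (+0.8731, -0.4875)
edge 3: e_3 = (+4.88, -0.35);  n_3 = (-0.0715, -0.9974)
∠(n_0, n_3) = 64.93°
δ = |180° − 64.93°| = 115.07°
115.07° > 2α = 43.60°  →  invalid

δ = 115.07°, invalid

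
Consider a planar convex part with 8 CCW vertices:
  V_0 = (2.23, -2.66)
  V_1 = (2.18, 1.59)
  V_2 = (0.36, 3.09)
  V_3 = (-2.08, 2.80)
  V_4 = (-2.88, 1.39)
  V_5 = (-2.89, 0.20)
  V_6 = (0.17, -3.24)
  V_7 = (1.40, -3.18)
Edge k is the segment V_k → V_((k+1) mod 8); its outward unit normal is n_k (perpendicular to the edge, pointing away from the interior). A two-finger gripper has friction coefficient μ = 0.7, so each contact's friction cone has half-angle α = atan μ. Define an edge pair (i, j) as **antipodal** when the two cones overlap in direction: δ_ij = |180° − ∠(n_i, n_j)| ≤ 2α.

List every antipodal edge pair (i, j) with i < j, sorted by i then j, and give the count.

count = 12; pairs: (0,3), (0,4), (0,5), (1,4), (1,5), (1,6), (2,5), (2,6), (2,7), (3,6), (3,7), (4,7)

α = atan 0.7 = 34.99°;  2α = 69.98°
n_0 = (+0.9999, +0.0118)
n_1 = (+0.6360, +0.7717)
n_2 = (-0.1180, +0.9930)
n_3 = (-0.8698, +0.4935)
n_4 = (-1.0000, +0.0084)
n_5 = (-0.7472, -0.6646)
n_6 = (+0.0487, -0.9988)
n_7 = (+0.5309, -0.8474)
  (0,1): δ = 130.17°  ·
  (0,2): δ = 83.90°  ·
  (0,3): δ = 30.24°  ✓
  (0,4): δ = 1.16°  ✓
  (0,5): δ = 40.98°  ✓
  (0,6): δ = 92.12°  ·
  (0,7): δ = 121.39°  ·
  (1,2): δ = 133.73°  ·
  (1,3): δ = 80.08°  ·
  (1,4): δ = 50.99°  ✓
  (1,5): δ = 8.85°  ✓
  (1,6): δ = 42.29°  ✓
  (1,7): δ = 71.56°  ·
  (2,3): δ = 126.35°  ·
  (2,4): δ = 97.26°  ·
  (2,5): δ = 55.12°  ✓
  (2,6): δ = 3.99°  ✓
  (2,7): δ = 25.29°  ✓
  (3,4): δ = 150.91°  ·
  (3,5): δ = 108.78°  ·
  (3,6): δ = 57.64°  ✓
  (3,7): δ = 28.36°  ✓
  (4,5): δ = 137.86°  ·
  (4,6): δ = 86.73°  ·
  (4,7): δ = 57.45°  ✓
  (5,6): δ = 128.86°  ·
  (5,7): δ = 99.59°  ·
  (6,7): δ = 150.73°  ·
antipodal pairs: 12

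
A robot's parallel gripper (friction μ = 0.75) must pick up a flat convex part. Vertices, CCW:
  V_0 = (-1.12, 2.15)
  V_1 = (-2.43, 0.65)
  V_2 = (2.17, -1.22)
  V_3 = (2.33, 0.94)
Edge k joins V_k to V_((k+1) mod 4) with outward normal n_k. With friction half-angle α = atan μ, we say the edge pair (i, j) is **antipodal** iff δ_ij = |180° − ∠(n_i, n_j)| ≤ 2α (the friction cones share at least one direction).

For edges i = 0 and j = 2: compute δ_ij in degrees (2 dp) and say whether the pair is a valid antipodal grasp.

α = atan 0.75 = 36.87°;  2α = 73.74°
edge 0: e_0 = (-1.31, -1.50);  n_0 = (-0.7532, +0.6578)
edge 2: e_2 = (+0.16, +2.16);  n_2 = (+0.9973, -0.0739)
∠(n_0, n_2) = 143.10°
δ = |180° − 143.10°| = 36.90°
36.90° ≤ 2α = 73.74°  →  valid

δ = 36.90°, valid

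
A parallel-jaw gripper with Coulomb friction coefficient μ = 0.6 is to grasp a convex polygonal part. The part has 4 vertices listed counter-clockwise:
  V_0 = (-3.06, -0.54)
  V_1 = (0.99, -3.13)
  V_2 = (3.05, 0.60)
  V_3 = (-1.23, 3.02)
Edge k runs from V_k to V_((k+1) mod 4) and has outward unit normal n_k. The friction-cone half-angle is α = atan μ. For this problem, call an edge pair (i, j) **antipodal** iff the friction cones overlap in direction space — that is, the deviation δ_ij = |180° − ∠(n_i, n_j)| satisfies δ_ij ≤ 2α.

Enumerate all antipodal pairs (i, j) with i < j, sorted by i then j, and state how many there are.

count = 2; pairs: (0,2), (1,3)

α = atan 0.6 = 30.96°;  2α = 61.93°
n_0 = (-0.5388, -0.8425)
n_1 = (+0.8754, -0.4834)
n_2 = (+0.4922, +0.8705)
n_3 = (-0.8894, +0.4572)
  (0,1): δ = 86.31°  ·
  (0,2): δ = 3.11°  ✓
  (0,3): δ = 95.39°  ·
  (1,2): δ = 90.57°  ·
  (1,3): δ = 1.71°  ✓
  (2,3): δ = 87.72°  ·
antipodal pairs: 2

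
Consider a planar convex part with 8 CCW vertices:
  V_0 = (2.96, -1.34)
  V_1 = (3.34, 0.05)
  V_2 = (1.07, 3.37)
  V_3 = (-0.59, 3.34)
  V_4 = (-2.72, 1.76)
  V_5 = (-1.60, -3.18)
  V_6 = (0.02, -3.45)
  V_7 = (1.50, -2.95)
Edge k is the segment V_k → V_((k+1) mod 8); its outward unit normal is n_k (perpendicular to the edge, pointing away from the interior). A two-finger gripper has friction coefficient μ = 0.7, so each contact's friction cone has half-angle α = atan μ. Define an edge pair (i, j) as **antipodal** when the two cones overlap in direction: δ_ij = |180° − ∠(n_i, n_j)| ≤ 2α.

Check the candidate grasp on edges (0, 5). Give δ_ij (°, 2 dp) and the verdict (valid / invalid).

δ = 95.83°, invalid

α = atan 0.7 = 34.99°;  2α = 69.98°
edge 0: e_0 = (+0.38, +1.39);  n_0 = (+0.9646, -0.2637)
edge 5: e_5 = (+1.62, -0.27);  n_5 = (-0.1644, -0.9864)
∠(n_0, n_5) = 84.17°
δ = |180° − 84.17°| = 95.83°
95.83° > 2α = 69.98°  →  invalid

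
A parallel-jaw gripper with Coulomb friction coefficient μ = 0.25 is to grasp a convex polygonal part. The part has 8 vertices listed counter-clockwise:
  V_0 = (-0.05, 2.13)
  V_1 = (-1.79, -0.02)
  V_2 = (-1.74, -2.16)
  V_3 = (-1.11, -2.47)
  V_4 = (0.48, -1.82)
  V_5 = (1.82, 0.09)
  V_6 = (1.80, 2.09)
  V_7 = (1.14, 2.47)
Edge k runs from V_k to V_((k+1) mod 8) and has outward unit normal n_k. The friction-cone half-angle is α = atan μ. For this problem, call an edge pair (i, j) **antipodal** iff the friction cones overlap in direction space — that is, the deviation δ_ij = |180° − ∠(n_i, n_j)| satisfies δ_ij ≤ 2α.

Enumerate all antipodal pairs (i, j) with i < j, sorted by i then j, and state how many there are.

count = 4; pairs: (0,4), (1,5), (2,6), (3,7)

α = atan 0.25 = 14.04°;  2α = 28.07°
n_0 = (-0.7773, +0.6291)
n_1 = (-0.9997, -0.0234)
n_2 = (-0.4415, -0.8973)
n_3 = (+0.3784, -0.9256)
n_4 = (+0.8186, -0.5743)
n_5 = (+1.0000, +0.0100)
n_6 = (+0.4990, +0.8666)
n_7 = (-0.2747, +0.9615)
  (0,1): δ = 139.68°  ·
  (0,2): δ = 77.22°  ·
  (0,3): δ = 28.78°  ·
  (0,4): δ = 3.93°  ✓
  (0,5): δ = 39.56°  ·
  (0,6): δ = 99.05°  ·
  (0,7): δ = 144.93°  ·
  (1,2): δ = 117.54°  ·
  (1,3): δ = 69.10°  ·
  (1,4): δ = 36.39°  ·
  (1,5): δ = 0.77°  ✓
  (1,6): δ = 58.73°  ·
  (1,7): δ = 104.61°  ·
  (2,3): δ = 131.56°  ·
  (2,4): δ = 98.85°  ·
  (2,5): δ = 63.23°  ·
  (2,6): δ = 3.73°  ✓
  (2,7): δ = 42.15°  ·
  (3,4): δ = 147.29°  ·
  (3,5): δ = 111.66°  ·
  (3,6): δ = 52.17°  ·
  (3,7): δ = 6.29°  ✓
  (4,5): δ = 144.37°  ·
  (4,6): δ = 84.88°  ·
  (4,7): δ = 39.00°  ·
  (5,6): δ = 120.50°  ·
  (5,7): δ = 74.63°  ·
  (6,7): δ = 134.12°  ·
antipodal pairs: 4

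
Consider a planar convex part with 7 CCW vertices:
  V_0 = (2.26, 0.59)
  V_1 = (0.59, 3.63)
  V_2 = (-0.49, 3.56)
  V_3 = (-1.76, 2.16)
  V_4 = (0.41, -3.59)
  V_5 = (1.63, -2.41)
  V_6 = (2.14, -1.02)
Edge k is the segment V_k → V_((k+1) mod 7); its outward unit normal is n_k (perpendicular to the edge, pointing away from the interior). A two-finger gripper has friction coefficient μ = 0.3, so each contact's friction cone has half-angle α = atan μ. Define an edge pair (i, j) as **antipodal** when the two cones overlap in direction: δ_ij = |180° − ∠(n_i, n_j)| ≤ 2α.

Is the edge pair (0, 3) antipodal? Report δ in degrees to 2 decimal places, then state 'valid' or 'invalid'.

α = atan 0.3 = 16.70°;  2α = 33.40°
edge 0: e_0 = (-1.67, +3.04);  n_0 = (+0.8765, +0.4815)
edge 3: e_3 = (+2.17, -5.75);  n_3 = (-0.9356, -0.3531)
∠(n_0, n_3) = 171.89°
δ = |180° − 171.89°| = 8.11°
8.11° ≤ 2α = 33.40°  →  valid

δ = 8.11°, valid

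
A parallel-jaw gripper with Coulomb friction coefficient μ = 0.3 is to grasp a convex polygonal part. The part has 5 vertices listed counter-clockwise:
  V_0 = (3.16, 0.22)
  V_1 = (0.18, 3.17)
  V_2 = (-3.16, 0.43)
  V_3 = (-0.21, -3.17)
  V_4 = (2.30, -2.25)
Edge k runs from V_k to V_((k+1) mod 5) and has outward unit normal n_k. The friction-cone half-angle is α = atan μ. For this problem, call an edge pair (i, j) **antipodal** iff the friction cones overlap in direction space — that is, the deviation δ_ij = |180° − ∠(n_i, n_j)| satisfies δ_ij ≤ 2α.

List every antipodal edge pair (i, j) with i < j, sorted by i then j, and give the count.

count = 3; pairs: (0,2), (1,3), (1,4)

α = atan 0.3 = 16.70°;  2α = 33.40°
n_0 = (+0.7035, +0.7107)
n_1 = (-0.6342, +0.7731)
n_2 = (-0.7735, -0.6338)
n_3 = (+0.3441, -0.9389)
n_4 = (+0.9444, -0.3288)
  (0,1): δ = 95.93°  ·
  (0,2): δ = 5.96°  ✓
  (0,3): δ = 64.84°  ·
  (0,4): δ = 115.51°  ·
  (1,2): δ = 90.03°  ·
  (1,3): δ = 19.23°  ✓
  (1,4): δ = 31.44°  ✓
  (2,3): δ = 109.20°  ·
  (2,4): δ = 58.53°  ·
  (3,4): δ = 129.33°  ·
antipodal pairs: 3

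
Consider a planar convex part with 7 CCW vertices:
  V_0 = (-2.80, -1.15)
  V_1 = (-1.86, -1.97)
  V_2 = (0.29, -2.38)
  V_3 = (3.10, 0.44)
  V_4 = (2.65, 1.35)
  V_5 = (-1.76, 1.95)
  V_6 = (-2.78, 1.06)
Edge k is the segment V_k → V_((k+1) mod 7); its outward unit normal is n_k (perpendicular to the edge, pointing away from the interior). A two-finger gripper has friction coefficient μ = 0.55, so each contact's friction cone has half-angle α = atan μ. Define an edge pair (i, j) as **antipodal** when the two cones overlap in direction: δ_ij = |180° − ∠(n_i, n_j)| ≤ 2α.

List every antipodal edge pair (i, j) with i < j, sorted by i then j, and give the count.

count = 9; pairs: (0,3), (0,4), (1,3), (1,4), (1,5), (2,4), (2,5), (2,6), (3,6)

α = atan 0.55 = 28.81°;  2α = 57.62°
n_0 = (-0.6574, -0.7536)
n_1 = (-0.1873, -0.9823)
n_2 = (+0.7084, -0.7058)
n_3 = (+0.8964, +0.4433)
n_4 = (+0.1348, +0.9909)
n_5 = (-0.6575, +0.7535)
n_6 = (-1.0000, +0.0090)
  (0,1): δ = 149.70°  ·
  (0,2): δ = 93.80°  ·
  (0,3): δ = 22.59°  ✓
  (0,4): δ = 33.35°  ✓
  (0,5): δ = 82.21°  ·
  (0,6): δ = 130.58°  ·
  (1,2): δ = 124.10°  ·
  (1,3): δ = 52.89°  ✓
  (1,4): δ = 3.05°  ✓
  (1,5): δ = 51.90°  ✓
  (1,6): δ = 100.28°  ·
  (2,3): δ = 108.79°  ·
  (2,4): δ = 52.85°  ✓
  (2,5): δ = 4.00°  ✓
  (2,6): δ = 44.38°  ✓
  (3,4): δ = 124.06°  ·
  (3,5): δ = 75.21°  ·
  (3,6): δ = 26.83°  ✓
  (4,5): δ = 131.15°  ·
  (4,6): δ = 82.77°  ·
  (5,6): δ = 131.62°  ·
antipodal pairs: 9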